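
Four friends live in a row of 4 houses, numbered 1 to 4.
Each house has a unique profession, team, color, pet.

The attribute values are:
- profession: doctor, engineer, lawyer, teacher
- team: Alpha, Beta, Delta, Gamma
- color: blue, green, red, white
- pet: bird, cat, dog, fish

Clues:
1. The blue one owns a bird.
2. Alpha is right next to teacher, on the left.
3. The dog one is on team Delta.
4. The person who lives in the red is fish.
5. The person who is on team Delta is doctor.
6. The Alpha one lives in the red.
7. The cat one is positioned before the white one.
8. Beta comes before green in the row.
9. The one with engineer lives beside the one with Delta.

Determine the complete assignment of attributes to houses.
Solution:

House | Profession | Team | Color | Pet
---------------------------------------
  1   | lawyer | Alpha | red | fish
  2   | teacher | Beta | blue | bird
  3   | engineer | Gamma | green | cat
  4   | doctor | Delta | white | dog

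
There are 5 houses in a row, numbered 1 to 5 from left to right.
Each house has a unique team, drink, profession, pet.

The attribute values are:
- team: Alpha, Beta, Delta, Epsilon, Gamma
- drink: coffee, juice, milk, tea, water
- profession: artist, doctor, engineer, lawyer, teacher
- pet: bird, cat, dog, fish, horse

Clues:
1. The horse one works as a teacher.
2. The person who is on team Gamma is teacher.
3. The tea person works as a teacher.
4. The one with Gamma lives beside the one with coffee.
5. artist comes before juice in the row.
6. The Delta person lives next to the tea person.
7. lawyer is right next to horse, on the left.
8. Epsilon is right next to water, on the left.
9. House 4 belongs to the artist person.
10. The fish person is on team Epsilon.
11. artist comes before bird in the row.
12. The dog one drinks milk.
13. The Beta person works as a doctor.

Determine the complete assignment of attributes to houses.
Solution:

House | Team | Drink | Profession | Pet
---------------------------------------
  1   | Delta | milk | lawyer | dog
  2   | Gamma | tea | teacher | horse
  3   | Epsilon | coffee | engineer | fish
  4   | Alpha | water | artist | cat
  5   | Beta | juice | doctor | bird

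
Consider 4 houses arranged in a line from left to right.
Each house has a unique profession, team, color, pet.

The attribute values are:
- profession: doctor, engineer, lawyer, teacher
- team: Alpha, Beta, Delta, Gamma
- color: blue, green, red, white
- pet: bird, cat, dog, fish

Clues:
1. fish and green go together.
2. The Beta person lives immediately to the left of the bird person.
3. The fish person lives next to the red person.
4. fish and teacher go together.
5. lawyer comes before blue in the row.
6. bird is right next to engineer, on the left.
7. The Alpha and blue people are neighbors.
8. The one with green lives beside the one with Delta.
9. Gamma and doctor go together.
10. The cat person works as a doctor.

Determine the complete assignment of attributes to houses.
Solution:

House | Profession | Team | Color | Pet
---------------------------------------
  1   | teacher | Beta | green | fish
  2   | lawyer | Delta | red | bird
  3   | engineer | Alpha | white | dog
  4   | doctor | Gamma | blue | cat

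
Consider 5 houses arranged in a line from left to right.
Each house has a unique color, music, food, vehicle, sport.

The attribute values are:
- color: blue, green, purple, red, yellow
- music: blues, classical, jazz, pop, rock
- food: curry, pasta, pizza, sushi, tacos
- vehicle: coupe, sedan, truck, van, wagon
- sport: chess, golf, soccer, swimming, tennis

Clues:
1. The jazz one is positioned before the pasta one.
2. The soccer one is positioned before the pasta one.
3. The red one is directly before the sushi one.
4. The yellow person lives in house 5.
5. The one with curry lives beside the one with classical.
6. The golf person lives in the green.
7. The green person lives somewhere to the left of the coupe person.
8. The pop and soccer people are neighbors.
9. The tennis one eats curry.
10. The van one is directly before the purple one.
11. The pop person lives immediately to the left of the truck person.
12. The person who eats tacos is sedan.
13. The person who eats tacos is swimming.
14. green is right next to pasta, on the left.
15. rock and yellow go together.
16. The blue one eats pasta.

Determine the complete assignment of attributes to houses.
Solution:

House | Color | Music | Food | Vehicle | Sport
----------------------------------------------
  1   | red | pop | curry | van | tennis
  2   | purple | classical | sushi | truck | soccer
  3   | green | jazz | pizza | wagon | golf
  4   | blue | blues | pasta | coupe | chess
  5   | yellow | rock | tacos | sedan | swimming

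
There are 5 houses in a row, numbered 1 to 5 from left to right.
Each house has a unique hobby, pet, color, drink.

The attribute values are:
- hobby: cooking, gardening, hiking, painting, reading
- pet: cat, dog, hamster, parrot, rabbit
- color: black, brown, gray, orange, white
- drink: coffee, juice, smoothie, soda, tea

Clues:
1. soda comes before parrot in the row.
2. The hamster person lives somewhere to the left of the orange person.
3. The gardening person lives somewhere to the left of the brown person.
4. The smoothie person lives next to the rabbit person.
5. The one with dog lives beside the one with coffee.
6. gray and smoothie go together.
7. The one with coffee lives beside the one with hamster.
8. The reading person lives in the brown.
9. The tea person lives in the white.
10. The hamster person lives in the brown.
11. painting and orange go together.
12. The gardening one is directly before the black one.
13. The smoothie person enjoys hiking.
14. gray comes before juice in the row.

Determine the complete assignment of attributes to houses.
Solution:

House | Hobby | Pet | Color | Drink
-----------------------------------
  1   | gardening | dog | white | tea
  2   | cooking | cat | black | coffee
  3   | reading | hamster | brown | soda
  4   | hiking | parrot | gray | smoothie
  5   | painting | rabbit | orange | juice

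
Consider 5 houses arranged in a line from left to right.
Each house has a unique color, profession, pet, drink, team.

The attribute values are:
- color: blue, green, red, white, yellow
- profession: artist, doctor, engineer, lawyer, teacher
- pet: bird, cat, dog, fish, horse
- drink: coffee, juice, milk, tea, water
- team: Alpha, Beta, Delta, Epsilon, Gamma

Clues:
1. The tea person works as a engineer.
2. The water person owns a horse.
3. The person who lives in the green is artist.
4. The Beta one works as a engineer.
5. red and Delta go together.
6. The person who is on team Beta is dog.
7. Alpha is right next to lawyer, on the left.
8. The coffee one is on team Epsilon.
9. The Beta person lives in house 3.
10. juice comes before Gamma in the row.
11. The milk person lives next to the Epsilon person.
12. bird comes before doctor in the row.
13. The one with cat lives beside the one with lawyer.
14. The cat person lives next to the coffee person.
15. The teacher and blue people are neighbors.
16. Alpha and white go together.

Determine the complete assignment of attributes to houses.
Solution:

House | Color | Profession | Pet | Drink | Team
-----------------------------------------------
  1   | white | teacher | cat | milk | Alpha
  2   | blue | lawyer | bird | coffee | Epsilon
  3   | yellow | engineer | dog | tea | Beta
  4   | red | doctor | fish | juice | Delta
  5   | green | artist | horse | water | Gamma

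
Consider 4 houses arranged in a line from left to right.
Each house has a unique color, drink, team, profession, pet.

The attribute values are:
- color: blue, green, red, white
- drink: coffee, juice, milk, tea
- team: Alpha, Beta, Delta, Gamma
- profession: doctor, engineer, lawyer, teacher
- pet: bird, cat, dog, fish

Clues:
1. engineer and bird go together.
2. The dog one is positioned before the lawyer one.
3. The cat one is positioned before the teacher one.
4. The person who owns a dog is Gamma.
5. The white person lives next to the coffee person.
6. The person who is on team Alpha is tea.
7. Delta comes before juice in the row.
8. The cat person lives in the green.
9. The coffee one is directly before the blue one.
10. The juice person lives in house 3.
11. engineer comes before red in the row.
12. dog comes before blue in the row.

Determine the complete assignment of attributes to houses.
Solution:

House | Color | Drink | Team | Profession | Pet
-----------------------------------------------
  1   | white | milk | Gamma | doctor | dog
  2   | green | coffee | Delta | lawyer | cat
  3   | blue | juice | Beta | engineer | bird
  4   | red | tea | Alpha | teacher | fish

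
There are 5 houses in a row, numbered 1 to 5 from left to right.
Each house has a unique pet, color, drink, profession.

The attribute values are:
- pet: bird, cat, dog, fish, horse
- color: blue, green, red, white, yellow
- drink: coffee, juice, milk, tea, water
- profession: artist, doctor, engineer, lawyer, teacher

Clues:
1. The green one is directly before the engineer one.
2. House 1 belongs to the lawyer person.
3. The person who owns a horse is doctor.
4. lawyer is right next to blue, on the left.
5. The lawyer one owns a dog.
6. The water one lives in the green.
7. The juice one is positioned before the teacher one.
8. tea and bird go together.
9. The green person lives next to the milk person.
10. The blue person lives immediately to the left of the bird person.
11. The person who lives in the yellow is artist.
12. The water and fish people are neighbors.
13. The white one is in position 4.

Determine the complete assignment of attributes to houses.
Solution:

House | Pet | Color | Drink | Profession
----------------------------------------
  1   | dog | green | water | lawyer
  2   | fish | blue | milk | engineer
  3   | bird | yellow | tea | artist
  4   | horse | white | juice | doctor
  5   | cat | red | coffee | teacher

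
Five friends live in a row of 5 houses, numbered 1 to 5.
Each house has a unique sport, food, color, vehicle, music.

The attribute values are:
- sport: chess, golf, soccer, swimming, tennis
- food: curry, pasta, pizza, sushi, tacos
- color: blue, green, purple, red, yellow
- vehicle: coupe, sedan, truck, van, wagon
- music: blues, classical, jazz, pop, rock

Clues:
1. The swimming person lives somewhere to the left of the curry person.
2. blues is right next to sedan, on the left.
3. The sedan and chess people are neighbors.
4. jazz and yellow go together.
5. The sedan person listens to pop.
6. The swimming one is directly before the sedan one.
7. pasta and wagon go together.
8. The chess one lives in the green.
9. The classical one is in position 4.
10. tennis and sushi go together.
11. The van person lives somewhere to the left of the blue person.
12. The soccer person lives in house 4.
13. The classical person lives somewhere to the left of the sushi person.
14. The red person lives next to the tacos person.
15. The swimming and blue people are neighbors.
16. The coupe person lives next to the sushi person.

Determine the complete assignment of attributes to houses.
Solution:

House | Sport | Food | Color | Vehicle | Music
----------------------------------------------
  1   | swimming | pizza | red | van | blues
  2   | golf | tacos | blue | sedan | pop
  3   | chess | pasta | green | wagon | rock
  4   | soccer | curry | purple | coupe | classical
  5   | tennis | sushi | yellow | truck | jazz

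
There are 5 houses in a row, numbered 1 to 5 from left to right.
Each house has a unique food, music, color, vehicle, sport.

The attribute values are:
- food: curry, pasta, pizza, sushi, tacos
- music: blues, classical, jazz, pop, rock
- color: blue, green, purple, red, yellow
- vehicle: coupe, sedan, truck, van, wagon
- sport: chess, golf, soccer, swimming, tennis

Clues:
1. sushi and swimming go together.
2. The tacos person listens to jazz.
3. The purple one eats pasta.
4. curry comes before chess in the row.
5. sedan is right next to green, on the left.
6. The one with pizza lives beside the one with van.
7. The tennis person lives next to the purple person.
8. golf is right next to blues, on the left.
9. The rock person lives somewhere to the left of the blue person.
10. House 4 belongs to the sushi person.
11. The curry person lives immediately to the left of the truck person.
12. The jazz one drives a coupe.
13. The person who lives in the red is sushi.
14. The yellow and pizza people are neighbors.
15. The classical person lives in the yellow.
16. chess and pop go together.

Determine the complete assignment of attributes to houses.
Solution:

House | Food | Music | Color | Vehicle | Sport
----------------------------------------------
  1   | curry | classical | yellow | sedan | golf
  2   | pizza | blues | green | truck | tennis
  3   | pasta | pop | purple | van | chess
  4   | sushi | rock | red | wagon | swimming
  5   | tacos | jazz | blue | coupe | soccer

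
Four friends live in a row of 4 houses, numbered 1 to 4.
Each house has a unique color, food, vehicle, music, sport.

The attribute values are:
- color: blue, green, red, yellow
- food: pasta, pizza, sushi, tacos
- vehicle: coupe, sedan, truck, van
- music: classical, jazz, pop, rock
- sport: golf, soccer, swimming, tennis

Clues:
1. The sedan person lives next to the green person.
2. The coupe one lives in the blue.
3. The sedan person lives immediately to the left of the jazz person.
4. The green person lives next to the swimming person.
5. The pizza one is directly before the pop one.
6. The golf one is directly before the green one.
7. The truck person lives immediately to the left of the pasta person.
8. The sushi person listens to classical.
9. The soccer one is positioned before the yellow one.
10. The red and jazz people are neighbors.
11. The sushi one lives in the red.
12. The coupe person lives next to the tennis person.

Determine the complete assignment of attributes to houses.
Solution:

House | Color | Food | Vehicle | Music | Sport
----------------------------------------------
  1   | red | sushi | sedan | classical | golf
  2   | green | pizza | truck | jazz | soccer
  3   | blue | pasta | coupe | pop | swimming
  4   | yellow | tacos | van | rock | tennis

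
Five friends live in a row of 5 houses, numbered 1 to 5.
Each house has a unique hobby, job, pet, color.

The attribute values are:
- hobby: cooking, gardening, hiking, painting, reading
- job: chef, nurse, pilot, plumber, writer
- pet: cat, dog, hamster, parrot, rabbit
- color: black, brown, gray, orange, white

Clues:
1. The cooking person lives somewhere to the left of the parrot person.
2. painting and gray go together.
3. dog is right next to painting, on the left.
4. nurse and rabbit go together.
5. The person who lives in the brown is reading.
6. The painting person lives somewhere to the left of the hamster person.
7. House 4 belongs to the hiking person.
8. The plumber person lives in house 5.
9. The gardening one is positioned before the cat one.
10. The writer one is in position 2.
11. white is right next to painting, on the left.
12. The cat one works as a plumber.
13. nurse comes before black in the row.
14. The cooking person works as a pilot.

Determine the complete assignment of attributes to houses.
Solution:

House | Hobby | Job | Pet | Color
---------------------------------
  1   | cooking | pilot | dog | white
  2   | painting | writer | parrot | gray
  3   | gardening | nurse | rabbit | orange
  4   | hiking | chef | hamster | black
  5   | reading | plumber | cat | brown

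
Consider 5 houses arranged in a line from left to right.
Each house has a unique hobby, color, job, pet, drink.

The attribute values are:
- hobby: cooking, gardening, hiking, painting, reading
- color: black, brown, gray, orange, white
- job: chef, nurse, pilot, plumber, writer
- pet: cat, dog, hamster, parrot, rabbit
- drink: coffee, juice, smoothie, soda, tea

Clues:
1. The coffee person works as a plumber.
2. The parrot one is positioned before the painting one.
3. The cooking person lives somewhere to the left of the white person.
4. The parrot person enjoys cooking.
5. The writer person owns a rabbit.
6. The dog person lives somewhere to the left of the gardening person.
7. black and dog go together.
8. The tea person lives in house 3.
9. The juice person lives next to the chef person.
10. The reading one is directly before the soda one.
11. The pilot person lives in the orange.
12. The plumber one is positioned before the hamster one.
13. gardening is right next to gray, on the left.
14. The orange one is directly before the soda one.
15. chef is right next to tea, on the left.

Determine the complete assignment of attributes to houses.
Solution:

House | Hobby | Color | Job | Pet | Drink
-----------------------------------------
  1   | reading | orange | pilot | cat | juice
  2   | hiking | black | chef | dog | soda
  3   | gardening | brown | writer | rabbit | tea
  4   | cooking | gray | plumber | parrot | coffee
  5   | painting | white | nurse | hamster | smoothie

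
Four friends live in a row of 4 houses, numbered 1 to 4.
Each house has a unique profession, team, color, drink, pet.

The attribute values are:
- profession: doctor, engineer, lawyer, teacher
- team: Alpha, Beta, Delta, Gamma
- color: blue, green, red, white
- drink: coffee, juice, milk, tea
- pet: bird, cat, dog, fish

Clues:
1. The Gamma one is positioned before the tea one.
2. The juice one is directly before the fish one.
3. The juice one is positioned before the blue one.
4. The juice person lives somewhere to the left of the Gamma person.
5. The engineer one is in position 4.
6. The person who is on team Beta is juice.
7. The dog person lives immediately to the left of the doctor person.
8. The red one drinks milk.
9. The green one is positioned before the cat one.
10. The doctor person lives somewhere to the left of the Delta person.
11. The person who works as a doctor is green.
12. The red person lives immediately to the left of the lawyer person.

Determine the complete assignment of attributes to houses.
Solution:

House | Profession | Team | Color | Drink | Pet
-----------------------------------------------
  1   | teacher | Alpha | red | milk | bird
  2   | lawyer | Beta | white | juice | dog
  3   | doctor | Gamma | green | coffee | fish
  4   | engineer | Delta | blue | tea | cat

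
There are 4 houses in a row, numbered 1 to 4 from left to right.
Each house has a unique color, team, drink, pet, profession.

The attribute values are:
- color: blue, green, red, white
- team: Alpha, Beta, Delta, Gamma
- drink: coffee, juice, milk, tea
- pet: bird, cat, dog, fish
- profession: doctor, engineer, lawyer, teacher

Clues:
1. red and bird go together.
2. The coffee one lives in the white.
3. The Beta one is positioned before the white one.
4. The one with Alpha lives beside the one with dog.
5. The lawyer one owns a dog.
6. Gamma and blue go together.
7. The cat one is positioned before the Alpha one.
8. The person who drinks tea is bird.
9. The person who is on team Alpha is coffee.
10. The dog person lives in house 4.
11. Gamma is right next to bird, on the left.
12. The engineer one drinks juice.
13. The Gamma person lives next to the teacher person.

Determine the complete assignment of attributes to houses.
Solution:

House | Color | Team | Drink | Pet | Profession
-----------------------------------------------
  1   | blue | Gamma | juice | cat | engineer
  2   | red | Beta | tea | bird | teacher
  3   | white | Alpha | coffee | fish | doctor
  4   | green | Delta | milk | dog | lawyer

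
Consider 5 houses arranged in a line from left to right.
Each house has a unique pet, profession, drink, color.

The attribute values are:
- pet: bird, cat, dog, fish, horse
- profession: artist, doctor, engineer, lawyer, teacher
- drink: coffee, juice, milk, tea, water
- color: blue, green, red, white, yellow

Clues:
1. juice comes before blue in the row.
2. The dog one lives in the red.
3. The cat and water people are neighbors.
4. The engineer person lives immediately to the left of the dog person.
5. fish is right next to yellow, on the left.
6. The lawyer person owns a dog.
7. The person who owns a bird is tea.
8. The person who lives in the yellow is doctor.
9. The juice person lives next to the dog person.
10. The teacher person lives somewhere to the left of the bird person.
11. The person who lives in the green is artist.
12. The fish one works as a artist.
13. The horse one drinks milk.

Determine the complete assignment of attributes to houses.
Solution:

House | Pet | Profession | Drink | Color
----------------------------------------
  1   | cat | engineer | juice | white
  2   | dog | lawyer | water | red
  3   | horse | teacher | milk | blue
  4   | fish | artist | coffee | green
  5   | bird | doctor | tea | yellow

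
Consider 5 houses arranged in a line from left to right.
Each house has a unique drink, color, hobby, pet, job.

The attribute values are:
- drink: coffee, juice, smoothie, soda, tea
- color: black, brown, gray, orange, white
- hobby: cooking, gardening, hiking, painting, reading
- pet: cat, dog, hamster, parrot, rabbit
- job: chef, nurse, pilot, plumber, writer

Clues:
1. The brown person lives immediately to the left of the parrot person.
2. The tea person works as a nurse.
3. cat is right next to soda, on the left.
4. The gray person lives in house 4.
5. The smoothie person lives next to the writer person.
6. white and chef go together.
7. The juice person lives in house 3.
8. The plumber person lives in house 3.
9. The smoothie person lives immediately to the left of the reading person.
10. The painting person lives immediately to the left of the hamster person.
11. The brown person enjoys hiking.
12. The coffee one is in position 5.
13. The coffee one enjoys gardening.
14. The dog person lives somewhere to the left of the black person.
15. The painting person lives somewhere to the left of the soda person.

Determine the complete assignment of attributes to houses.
Solution:

House | Drink | Color | Hobby | Pet | Job
-----------------------------------------
  1   | smoothie | white | painting | cat | chef
  2   | soda | orange | reading | hamster | writer
  3   | juice | brown | hiking | dog | plumber
  4   | tea | gray | cooking | parrot | nurse
  5   | coffee | black | gardening | rabbit | pilot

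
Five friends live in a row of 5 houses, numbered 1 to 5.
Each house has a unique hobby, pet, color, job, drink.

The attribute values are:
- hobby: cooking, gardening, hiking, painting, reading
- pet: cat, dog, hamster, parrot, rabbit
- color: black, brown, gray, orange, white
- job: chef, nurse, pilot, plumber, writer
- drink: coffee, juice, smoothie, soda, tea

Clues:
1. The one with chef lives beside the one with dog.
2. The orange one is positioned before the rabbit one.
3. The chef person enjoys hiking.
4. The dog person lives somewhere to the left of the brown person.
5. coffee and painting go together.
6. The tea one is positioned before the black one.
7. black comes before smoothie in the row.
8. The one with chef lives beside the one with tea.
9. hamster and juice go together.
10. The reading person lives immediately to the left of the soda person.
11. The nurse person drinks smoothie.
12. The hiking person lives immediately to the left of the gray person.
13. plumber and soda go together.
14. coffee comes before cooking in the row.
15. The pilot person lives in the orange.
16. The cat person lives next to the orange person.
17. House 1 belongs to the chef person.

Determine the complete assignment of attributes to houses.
Solution:

House | Hobby | Pet | Color | Job | Drink
-----------------------------------------
  1   | hiking | hamster | white | chef | juice
  2   | reading | dog | gray | writer | tea
  3   | gardening | cat | black | plumber | soda
  4   | painting | parrot | orange | pilot | coffee
  5   | cooking | rabbit | brown | nurse | smoothie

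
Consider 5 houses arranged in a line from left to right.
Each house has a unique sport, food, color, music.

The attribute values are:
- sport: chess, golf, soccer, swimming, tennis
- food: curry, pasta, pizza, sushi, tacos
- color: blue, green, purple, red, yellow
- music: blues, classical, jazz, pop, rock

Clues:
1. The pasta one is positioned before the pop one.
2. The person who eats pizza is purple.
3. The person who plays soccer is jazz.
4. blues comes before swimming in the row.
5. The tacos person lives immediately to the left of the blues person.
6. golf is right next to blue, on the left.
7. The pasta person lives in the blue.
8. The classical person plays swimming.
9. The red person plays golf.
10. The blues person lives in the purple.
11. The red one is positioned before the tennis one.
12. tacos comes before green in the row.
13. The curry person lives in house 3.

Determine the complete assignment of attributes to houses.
Solution:

House | Sport | Food | Color | Music
------------------------------------
  1   | soccer | tacos | yellow | jazz
  2   | chess | pizza | purple | blues
  3   | golf | curry | red | rock
  4   | swimming | pasta | blue | classical
  5   | tennis | sushi | green | pop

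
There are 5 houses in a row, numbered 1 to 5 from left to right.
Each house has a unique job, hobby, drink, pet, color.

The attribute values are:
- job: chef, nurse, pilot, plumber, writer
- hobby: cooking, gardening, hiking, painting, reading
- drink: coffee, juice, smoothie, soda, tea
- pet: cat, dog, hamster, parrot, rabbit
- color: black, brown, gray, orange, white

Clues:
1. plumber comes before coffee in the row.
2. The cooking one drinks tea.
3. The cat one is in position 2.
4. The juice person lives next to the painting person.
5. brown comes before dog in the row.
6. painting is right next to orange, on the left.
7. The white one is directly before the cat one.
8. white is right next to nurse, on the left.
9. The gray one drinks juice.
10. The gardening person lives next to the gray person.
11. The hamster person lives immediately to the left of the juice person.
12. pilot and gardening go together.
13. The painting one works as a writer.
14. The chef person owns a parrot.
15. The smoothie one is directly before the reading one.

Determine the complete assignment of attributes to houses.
Solution:

House | Job | Hobby | Drink | Pet | Color
-----------------------------------------
  1   | pilot | gardening | smoothie | hamster | white
  2   | nurse | reading | juice | cat | gray
  3   | writer | painting | soda | rabbit | brown
  4   | plumber | cooking | tea | dog | orange
  5   | chef | hiking | coffee | parrot | black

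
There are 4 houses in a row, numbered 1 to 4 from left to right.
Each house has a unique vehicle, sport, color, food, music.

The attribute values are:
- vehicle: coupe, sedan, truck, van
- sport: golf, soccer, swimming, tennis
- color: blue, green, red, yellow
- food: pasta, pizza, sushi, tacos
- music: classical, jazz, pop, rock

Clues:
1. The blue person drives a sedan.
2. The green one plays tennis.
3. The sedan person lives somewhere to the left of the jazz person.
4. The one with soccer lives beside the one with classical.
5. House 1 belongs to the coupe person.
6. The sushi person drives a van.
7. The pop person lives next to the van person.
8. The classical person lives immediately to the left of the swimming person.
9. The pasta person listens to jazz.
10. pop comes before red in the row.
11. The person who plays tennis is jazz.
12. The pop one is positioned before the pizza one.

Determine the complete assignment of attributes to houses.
Solution:

House | Vehicle | Sport | Color | Food | Music
----------------------------------------------
  1   | coupe | soccer | yellow | tacos | pop
  2   | van | golf | red | sushi | classical
  3   | sedan | swimming | blue | pizza | rock
  4   | truck | tennis | green | pasta | jazz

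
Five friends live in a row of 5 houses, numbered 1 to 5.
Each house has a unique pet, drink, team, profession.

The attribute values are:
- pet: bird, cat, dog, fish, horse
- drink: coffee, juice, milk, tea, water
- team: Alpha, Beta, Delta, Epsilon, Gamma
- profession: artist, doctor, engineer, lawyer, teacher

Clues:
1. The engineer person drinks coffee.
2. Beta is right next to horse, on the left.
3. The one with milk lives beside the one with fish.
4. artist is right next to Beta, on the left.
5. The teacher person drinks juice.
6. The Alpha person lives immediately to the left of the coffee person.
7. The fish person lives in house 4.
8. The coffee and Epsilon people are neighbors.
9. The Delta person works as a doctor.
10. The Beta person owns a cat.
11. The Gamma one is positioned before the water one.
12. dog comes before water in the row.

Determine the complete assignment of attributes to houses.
Solution:

House | Pet | Drink | Team | Profession
---------------------------------------
  1   | dog | tea | Alpha | artist
  2   | cat | coffee | Beta | engineer
  3   | horse | milk | Epsilon | lawyer
  4   | fish | juice | Gamma | teacher
  5   | bird | water | Delta | doctor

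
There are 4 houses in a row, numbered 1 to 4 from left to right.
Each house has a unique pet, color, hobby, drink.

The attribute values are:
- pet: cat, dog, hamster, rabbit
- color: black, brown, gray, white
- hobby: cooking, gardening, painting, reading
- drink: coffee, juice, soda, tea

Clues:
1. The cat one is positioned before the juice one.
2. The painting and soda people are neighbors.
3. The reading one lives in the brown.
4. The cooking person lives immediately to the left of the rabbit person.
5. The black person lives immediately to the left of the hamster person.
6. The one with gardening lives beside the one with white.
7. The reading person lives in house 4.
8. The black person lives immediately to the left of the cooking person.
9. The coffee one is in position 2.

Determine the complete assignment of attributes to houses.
Solution:

House | Pet | Color | Hobby | Drink
-----------------------------------
  1   | cat | black | gardening | tea
  2   | hamster | white | cooking | coffee
  3   | rabbit | gray | painting | juice
  4   | dog | brown | reading | soda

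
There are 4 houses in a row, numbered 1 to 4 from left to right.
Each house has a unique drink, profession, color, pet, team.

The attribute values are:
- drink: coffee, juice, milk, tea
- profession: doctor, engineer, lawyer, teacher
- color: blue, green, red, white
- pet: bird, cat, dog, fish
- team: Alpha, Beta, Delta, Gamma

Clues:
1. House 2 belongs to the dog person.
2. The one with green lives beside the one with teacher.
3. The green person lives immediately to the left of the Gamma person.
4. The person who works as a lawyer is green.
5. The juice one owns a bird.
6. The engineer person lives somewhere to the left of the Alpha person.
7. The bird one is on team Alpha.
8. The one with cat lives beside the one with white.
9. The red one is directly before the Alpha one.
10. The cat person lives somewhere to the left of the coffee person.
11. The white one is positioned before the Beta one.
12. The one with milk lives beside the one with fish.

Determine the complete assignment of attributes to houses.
Solution:

House | Drink | Profession | Color | Pet | Team
-----------------------------------------------
  1   | tea | lawyer | green | cat | Delta
  2   | milk | teacher | white | dog | Gamma
  3   | coffee | engineer | red | fish | Beta
  4   | juice | doctor | blue | bird | Alpha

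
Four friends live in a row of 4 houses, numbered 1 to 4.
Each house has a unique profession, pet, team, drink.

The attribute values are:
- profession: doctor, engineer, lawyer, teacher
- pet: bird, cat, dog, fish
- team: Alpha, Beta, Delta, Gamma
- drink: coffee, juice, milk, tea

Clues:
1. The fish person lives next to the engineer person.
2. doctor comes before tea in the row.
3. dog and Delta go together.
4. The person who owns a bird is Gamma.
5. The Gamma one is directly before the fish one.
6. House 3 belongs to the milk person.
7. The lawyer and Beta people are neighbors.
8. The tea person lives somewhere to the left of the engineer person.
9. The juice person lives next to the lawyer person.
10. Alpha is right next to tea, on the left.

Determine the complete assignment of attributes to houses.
Solution:

House | Profession | Pet | Team | Drink
---------------------------------------
  1   | doctor | cat | Alpha | juice
  2   | lawyer | bird | Gamma | tea
  3   | teacher | fish | Beta | milk
  4   | engineer | dog | Delta | coffee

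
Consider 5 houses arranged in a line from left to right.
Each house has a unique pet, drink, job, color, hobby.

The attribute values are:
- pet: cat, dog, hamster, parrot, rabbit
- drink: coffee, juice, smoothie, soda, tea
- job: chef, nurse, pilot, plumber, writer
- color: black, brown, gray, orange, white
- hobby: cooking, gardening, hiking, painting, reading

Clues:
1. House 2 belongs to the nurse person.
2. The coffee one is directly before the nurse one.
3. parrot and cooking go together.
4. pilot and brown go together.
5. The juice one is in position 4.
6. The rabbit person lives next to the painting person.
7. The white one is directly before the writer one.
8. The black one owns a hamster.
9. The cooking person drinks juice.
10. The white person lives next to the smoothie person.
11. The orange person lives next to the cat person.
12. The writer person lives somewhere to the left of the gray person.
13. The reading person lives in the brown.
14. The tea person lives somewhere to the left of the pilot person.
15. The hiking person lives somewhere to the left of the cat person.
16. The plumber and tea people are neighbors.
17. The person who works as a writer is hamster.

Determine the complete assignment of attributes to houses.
Solution:

House | Pet | Drink | Job | Color | Hobby
-----------------------------------------
  1   | rabbit | coffee | plumber | orange | hiking
  2   | cat | tea | nurse | white | painting
  3   | hamster | smoothie | writer | black | gardening
  4   | parrot | juice | chef | gray | cooking
  5   | dog | soda | pilot | brown | reading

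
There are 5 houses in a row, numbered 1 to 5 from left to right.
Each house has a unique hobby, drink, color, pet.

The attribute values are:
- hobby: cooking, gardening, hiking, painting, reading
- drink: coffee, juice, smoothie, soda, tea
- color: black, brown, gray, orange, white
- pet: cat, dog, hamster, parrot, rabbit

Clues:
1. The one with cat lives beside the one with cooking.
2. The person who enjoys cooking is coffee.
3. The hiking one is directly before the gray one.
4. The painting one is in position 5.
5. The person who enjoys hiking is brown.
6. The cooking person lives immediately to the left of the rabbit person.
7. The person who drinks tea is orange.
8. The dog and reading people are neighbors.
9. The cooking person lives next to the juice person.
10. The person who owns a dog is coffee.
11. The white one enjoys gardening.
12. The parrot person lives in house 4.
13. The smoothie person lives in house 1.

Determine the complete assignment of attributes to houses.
Solution:

House | Hobby | Drink | Color | Pet
-----------------------------------
  1   | hiking | smoothie | brown | cat
  2   | cooking | coffee | gray | dog
  3   | reading | juice | black | rabbit
  4   | gardening | soda | white | parrot
  5   | painting | tea | orange | hamster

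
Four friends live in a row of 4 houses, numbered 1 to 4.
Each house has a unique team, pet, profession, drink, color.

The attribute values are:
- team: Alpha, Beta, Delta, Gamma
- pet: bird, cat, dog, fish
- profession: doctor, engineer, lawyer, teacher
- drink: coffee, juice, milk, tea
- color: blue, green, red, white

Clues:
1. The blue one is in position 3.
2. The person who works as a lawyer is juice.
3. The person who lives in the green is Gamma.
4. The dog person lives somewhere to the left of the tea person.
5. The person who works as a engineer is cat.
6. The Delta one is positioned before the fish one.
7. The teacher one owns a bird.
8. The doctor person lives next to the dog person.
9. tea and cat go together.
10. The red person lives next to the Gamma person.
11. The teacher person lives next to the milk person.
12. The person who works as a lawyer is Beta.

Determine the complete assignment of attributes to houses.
Solution:

House | Team | Pet | Profession | Drink | Color
-----------------------------------------------
  1   | Delta | bird | teacher | coffee | red
  2   | Gamma | fish | doctor | milk | green
  3   | Beta | dog | lawyer | juice | blue
  4   | Alpha | cat | engineer | tea | white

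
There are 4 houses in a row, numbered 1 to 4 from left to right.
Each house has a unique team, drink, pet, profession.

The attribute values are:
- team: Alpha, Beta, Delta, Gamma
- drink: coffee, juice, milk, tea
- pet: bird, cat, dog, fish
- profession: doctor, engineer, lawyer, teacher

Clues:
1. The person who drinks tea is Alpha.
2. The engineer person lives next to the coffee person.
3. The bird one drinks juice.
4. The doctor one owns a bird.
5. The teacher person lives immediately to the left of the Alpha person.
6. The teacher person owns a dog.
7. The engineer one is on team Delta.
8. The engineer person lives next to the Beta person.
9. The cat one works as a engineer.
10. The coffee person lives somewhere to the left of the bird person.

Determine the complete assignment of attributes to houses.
Solution:

House | Team | Drink | Pet | Profession
---------------------------------------
  1   | Delta | milk | cat | engineer
  2   | Beta | coffee | dog | teacher
  3   | Alpha | tea | fish | lawyer
  4   | Gamma | juice | bird | doctor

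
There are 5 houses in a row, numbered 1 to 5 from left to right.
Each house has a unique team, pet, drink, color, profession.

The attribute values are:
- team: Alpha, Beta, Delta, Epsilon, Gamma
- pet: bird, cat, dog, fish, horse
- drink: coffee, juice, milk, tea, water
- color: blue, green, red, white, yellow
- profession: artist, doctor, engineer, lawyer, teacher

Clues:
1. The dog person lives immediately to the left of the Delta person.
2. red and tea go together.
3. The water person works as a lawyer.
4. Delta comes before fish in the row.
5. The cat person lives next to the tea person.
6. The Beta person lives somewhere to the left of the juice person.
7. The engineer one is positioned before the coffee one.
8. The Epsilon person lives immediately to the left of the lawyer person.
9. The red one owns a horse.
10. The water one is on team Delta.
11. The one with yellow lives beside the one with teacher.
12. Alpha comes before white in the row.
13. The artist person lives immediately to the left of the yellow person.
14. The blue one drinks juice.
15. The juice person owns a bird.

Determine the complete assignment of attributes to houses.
Solution:

House | Team | Pet | Drink | Color | Profession
-----------------------------------------------
  1   | Epsilon | dog | milk | green | artist
  2   | Delta | cat | water | yellow | lawyer
  3   | Beta | horse | tea | red | teacher
  4   | Alpha | bird | juice | blue | engineer
  5   | Gamma | fish | coffee | white | doctor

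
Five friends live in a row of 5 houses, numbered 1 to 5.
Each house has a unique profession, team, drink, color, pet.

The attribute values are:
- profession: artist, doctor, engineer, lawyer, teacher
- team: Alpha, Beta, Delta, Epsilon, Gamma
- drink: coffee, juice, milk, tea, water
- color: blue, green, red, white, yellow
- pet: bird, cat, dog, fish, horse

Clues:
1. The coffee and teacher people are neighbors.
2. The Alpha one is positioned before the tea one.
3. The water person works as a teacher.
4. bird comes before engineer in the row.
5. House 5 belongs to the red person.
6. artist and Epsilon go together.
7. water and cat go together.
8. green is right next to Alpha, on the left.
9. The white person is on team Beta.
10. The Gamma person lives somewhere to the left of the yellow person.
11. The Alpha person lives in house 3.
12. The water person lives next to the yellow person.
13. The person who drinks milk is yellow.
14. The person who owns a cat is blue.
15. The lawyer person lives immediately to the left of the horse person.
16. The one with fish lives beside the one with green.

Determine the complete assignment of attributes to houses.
Solution:

House | Profession | Team | Drink | Color | Pet
-----------------------------------------------
  1   | lawyer | Beta | juice | white | fish
  2   | doctor | Gamma | coffee | green | horse
  3   | teacher | Alpha | water | blue | cat
  4   | artist | Epsilon | milk | yellow | bird
  5   | engineer | Delta | tea | red | dog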